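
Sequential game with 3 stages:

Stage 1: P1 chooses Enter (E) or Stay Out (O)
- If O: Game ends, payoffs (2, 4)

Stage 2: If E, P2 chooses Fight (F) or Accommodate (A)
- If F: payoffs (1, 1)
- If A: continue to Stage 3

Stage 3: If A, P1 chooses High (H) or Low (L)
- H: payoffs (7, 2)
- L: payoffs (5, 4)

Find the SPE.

SPE: (E, A, H); Outcome (7, 2)

Work:
Stage 3: P1 chooses H (7 vs 5)
Stage 2: P2: F->1, A->2 (anticipating H). Choose A
Stage 1: P1: O->2, E->7 (anticipating A, H). Choose E
SPE path: E -> A -> H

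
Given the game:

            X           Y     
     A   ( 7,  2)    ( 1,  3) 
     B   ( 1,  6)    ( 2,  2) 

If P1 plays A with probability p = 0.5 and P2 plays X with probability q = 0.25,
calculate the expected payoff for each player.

E[P1] = 2.125, E[P2] = 2.875

Work:
E[P1] = p·q·π₁(A,X) + p·(1-q)·π₁(A,Y) + (1-p)·q·π₁(B,X) + (1-p)·(1-q)·π₁(B,Y)
= 0.5·0.25·7 + 0.5·0.75·1 + 0.5·0.25·1 + 0.5·0.75·2
= 2.125

E[P2] = 2.875 (similar calculation)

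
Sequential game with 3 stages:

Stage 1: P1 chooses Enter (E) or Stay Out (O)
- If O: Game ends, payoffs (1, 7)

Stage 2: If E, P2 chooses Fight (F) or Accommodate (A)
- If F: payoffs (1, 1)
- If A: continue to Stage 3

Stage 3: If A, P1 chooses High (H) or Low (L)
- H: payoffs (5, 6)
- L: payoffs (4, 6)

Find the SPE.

SPE: (E, A, H); Outcome (5, 6)

Work:
Stage 3: P1 chooses H (5 vs 4)
Stage 2: P2: F->1, A->6 (anticipating H). Choose A
Stage 1: P1: O->1, E->5 (anticipating A, H). Choose E
SPE path: E -> A -> H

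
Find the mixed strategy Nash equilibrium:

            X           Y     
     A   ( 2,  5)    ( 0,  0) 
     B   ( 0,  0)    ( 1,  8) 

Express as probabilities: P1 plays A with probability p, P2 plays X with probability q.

p = 0.6154, q = 0.3333

Work:
Find probabilities that make opponent indifferent:
P2 chooses q to make P1 indifferent between A and B
P1 chooses p to make P2 indifferent between X and Y
Mixed NE: P1 plays (A: 0.6154, B: 0.3846), P2 plays (X: 0.3333, Y: 0.6667)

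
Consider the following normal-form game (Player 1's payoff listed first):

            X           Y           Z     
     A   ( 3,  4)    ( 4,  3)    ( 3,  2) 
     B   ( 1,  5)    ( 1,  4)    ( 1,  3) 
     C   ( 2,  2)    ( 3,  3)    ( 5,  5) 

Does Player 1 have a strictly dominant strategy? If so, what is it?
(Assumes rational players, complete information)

No strictly dominant strategy exists for Player 1

Work:
A strategy strictly dominates another if it gives a strictly higher payoff against every opponent action. Compare each pair of P1's strategies column-by-column:
  A vs B: [3 vs 1, 4 vs 1, 3 vs 1] → A strictly dominates B
  A vs C: [3 vs 2, 4 vs 3, 3 vs 5] → A does not strictly dominate C (column Z: 3 ≤ 5)
  B vs A: [1 vs 3, 1 vs 4, 1 vs 3] → B does not strictly dominate A (column X: 1 ≤ 3)
  B vs C: [1 vs 2, 1 vs 3, 1 vs 5] → B does not strictly dominate C (column X: 1 ≤ 2)
  C vs A: [2 vs 3, 3 vs 4, 5 vs 3] → C does not strictly dominate A (column X: 2 ≤ 3)
  C vs B: [2 vs 1, 3 vs 1, 5 vs 1] → C strictly dominates B
No single strategy strictly dominates all others → no strictly dominant strategy.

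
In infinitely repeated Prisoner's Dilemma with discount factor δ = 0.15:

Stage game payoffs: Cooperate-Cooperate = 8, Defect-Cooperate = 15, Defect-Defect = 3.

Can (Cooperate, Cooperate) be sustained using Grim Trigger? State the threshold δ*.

δ* = 0.5833; since δ = 0.15 < 0.5833, cooperation cannot be sustained

Work:
For Grim Trigger:
Cooperate forever: 8/(1-δ)
Defect then punished: 15 + 3·δ/(1-δ)
Need: 8/(1-δ) ≥ 15 + 3·δ/(1-δ)
Solving: δ ≥ (T-R)/(T-P) = (15-8)/(15-3) = 0.5833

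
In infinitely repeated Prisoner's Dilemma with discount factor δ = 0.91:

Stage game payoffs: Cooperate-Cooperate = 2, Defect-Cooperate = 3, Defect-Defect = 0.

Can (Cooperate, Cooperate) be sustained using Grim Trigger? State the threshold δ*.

δ* = 0.3333; since δ = 0.91 ≥ 0.3333, cooperation can be sustained

Work:
For Grim Trigger:
Cooperate forever: 2/(1-δ)
Defect then punished: 3 + 0·δ/(1-δ)
Need: 2/(1-δ) ≥ 3 + 0·δ/(1-δ)
Solving: δ ≥ (T-R)/(T-P) = (3-2)/(3-0) = 0.3333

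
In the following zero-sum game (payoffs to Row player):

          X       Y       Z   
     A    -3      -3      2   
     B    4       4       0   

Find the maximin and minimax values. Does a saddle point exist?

Maximin = 0, Minimax = 2, Saddle: False

Work:
Row minimums: [-3, 0] → maximin = 0
Column maximums: [4, 4, 2] → minimax = 2
No saddle point (maximin ≠ minimax). Mixed strategy needed.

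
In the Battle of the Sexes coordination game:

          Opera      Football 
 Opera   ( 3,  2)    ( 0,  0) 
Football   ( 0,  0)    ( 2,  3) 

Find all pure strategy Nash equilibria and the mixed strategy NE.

Pure NE: (Opera, Opera) and (Football, Football); Mixed NE: p = 0.6, q = 0.4

Work:
Check pure NE:
(Opera, Opera): (3, 2) - no unilateral deviation beneficial
(Football, Football): (2, 3) - no unilateral deviation beneficial
Mixed NE: P1 plays Opera with p = 0.6, P2 plays Opera with q = 0.4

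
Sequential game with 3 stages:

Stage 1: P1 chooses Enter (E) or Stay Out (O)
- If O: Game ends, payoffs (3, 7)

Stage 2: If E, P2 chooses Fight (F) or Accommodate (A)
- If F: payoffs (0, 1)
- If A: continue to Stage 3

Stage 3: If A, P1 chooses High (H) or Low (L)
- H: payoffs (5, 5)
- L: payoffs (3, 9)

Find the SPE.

SPE: (E, A, H); Outcome (5, 5)

Work:
Stage 3: P1 chooses H (5 vs 3)
Stage 2: P2: F->1, A->5 (anticipating H). Choose A
Stage 1: P1: O->3, E->5 (anticipating A, H). Choose E
SPE path: E -> A -> H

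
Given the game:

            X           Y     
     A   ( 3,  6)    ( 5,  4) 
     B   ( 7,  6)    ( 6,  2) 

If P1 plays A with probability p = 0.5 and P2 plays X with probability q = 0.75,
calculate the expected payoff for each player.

E[P1] = 5.125, E[P2] = 5.25

Work:
E[P1] = p·q·π₁(A,X) + p·(1-q)·π₁(A,Y) + (1-p)·q·π₁(B,X) + (1-p)·(1-q)·π₁(B,Y)
= 0.5·0.75·3 + 0.5·0.25·5 + 0.5·0.75·7 + 0.5·0.25·6
= 5.125

E[P2] = 5.25 (similar calculation)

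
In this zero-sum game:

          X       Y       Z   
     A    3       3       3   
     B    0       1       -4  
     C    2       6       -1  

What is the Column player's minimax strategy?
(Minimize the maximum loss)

Column should play X or Z (all achieve the minimum), value = 3

Work:
Column player minimizes Row's maximum payoff:
Column X: max payoff to Row = 3
Column Y: max payoff to Row = 6
Column Z: max payoff to Row = 3
Minimum is 3, achieved by columns X, Z (tied).
Each of X or Z is a minimax strategy.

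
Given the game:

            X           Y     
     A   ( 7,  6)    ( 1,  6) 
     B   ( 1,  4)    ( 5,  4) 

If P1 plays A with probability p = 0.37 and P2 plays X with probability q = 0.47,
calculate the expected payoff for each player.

E[P1] = 3.379, E[P2] = 4.74

Work:
E[P1] = p·q·π₁(A,X) + p·(1-q)·π₁(A,Y) + (1-p)·q·π₁(B,X) + (1-p)·(1-q)·π₁(B,Y)
= 0.37·0.47·7 + 0.37·0.53·1 + 0.63·0.47·1 + 0.63·0.53·5
= 3.379

E[P2] = 4.74 (similar calculation)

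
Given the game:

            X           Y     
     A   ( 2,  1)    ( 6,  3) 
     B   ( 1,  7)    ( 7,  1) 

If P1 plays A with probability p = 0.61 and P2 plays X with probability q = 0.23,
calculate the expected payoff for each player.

E[P1] = 5.2906, E[P2] = 2.4776

Work:
E[P1] = p·q·π₁(A,X) + p·(1-q)·π₁(A,Y) + (1-p)·q·π₁(B,X) + (1-p)·(1-q)·π₁(B,Y)
= 0.61·0.23·2 + 0.61·0.77·6 + 0.39·0.23·1 + 0.39·0.77·7
= 5.2906

E[P2] = 2.4776 (similar calculation)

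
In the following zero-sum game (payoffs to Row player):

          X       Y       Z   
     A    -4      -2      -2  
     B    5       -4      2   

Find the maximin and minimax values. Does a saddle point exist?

Maximin = -4, Minimax = -2, Saddle: False

Work:
Row minimums: [-4, -4] → maximin = -4
Column maximums: [5, -2, 2] → minimax = -2
No saddle point (maximin ≠ minimax). Mixed strategy needed.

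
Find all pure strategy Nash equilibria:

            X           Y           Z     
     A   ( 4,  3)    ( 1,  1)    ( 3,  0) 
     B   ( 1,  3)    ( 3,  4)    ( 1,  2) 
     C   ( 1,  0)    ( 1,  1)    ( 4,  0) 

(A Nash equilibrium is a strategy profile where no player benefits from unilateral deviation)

Nash equilibrium: (A, X), (B, Y)

Work:
Best responses:
  P1 vs X: payoffs [4, 1, 1] → best response A (payoff 4)
  P1 vs Y: payoffs [1, 3, 1] → best response B (payoff 3)
  P1 vs Z: payoffs [3, 1, 4] → best response C (payoff 4)
  P2 vs A: payoffs [3, 1, 0] → best response X (payoff 3)
  P2 vs B: payoffs [3, 4, 2] → best response Y (payoff 4)
  P2 vs C: payoffs [0, 1, 0] → best response Y (payoff 1)
Mutual best responses: (A,X), (B,Y) → Nash equilibria.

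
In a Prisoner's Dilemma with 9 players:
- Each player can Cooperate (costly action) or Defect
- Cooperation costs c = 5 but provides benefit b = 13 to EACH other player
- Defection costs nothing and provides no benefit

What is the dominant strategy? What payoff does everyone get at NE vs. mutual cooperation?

Dominant: Defect; NE payoff = 0; Coop payoff = 99

Work:
Defect dominates (saves cost c = 5, benefit to others is external)
NE: All defect → everyone gets 0
If all cooperate: each receives (8)×13 - 5 = 99
Social dilemma: 99 > 0 but NE gives 0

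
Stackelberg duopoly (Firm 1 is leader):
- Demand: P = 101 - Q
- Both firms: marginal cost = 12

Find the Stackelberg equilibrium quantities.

q₁* (leader) = 44.5, q₂* (follower) = 22.25

Work:
Follower's reaction: q₂ = (a - c - q₁)/2
Leader substitutes: π₁ = q₁·(a - q₁ - (a-c-q₁)/2 - c)
FOC: q₁* = (101 - 12)/2 = 44.50
Then: q₂* = (101 - 12 - 44.5)/2 = 22.25
Leader has first-mover advantage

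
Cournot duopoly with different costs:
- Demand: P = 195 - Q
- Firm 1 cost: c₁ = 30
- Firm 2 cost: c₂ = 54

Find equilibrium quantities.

q₁* = 63.0, q₂* = 39.0

Work:
Reaction: q₁ = (195 - 30 - q₂)/2
Reaction: q₂ = (195 - 54 - q₁)/2
Solve simultaneously:
q₁* = (195 - 2×30 + 54)/3 = 63.0
q₂* = (195 - 2×54 + 30)/3 = 39.0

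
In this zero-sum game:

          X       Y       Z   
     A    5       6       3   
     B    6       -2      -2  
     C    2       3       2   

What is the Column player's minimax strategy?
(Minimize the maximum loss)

Column should play Z, value = 3

Work:
Column player minimizes Row's maximum payoff:
Column X: max payoff to Row = 6
Column Y: max payoff to Row = 6
Column Z: max payoff to Row = 3
Minimum is 3, achieved by column Z.
Minimax strategy: Z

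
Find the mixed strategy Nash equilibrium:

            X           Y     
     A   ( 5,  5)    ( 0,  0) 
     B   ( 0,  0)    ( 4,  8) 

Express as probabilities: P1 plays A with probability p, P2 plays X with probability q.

p = 0.6154, q = 0.4444

Work:
Find probabilities that make opponent indifferent:
P2 chooses q to make P1 indifferent between A and B
P1 chooses p to make P2 indifferent between X and Y
Mixed NE: P1 plays (A: 0.6154, B: 0.3846), P2 plays (X: 0.4444, Y: 0.5556)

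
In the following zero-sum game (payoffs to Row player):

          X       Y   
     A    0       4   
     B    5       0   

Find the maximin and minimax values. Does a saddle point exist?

Maximin = 0, Minimax = 4, Saddle: False

Work:
Row minimums: [0, 0] → maximin = 0
Column maximums: [5, 4] → minimax = 4
No saddle point (maximin ≠ minimax). Mixed strategy needed.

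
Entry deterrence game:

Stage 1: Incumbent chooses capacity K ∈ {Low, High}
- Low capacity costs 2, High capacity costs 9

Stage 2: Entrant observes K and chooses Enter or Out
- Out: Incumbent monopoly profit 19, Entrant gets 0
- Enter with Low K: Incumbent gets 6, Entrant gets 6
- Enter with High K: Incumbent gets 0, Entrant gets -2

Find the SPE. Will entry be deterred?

SPE: (High, Enter|Low, Out|High); Entry deterred. Incumbent net profit = 10

Work:
After Low K: Entrant enters (6 > 0)
After High K: Entrant stays out (-2 < 0)
Incumbent: Low → 6−2=4, High → 19−9=10
Incumbent chooses High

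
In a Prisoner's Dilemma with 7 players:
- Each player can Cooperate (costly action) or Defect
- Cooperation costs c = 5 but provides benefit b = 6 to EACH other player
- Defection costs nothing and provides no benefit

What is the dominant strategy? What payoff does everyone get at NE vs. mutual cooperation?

Dominant: Defect; NE payoff = 0; Coop payoff = 31

Work:
Defect dominates (saves cost c = 5, benefit to others is external)
NE: All defect → everyone gets 0
If all cooperate: each receives (6)×6 - 5 = 31
Social dilemma: 31 > 0 but NE gives 0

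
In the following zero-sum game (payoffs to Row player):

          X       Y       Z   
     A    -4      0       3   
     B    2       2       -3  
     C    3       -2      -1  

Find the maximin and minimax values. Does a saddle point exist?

Maximin = -2, Minimax = 2, Saddle: False

Work:
Row minimums: [-4, -3, -2] → maximin = -2
Column maximums: [3, 2, 3] → minimax = 2
No saddle point (maximin ≠ minimax). Mixed strategy needed.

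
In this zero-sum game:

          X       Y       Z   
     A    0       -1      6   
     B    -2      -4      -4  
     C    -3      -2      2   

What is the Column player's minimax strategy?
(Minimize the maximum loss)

Column should play Y, value = -1

Work:
Column player minimizes Row's maximum payoff:
Column X: max payoff to Row = 0
Column Y: max payoff to Row = -1
Column Z: max payoff to Row = 6
Minimum is -1, achieved by column Y.
Minimax strategy: Y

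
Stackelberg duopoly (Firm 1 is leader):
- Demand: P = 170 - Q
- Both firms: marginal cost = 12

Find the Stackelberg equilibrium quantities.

q₁* (leader) = 79.0, q₂* (follower) = 39.5

Work:
Follower's reaction: q₂ = (a - c - q₁)/2
Leader substitutes: π₁ = q₁·(a - q₁ - (a-c-q₁)/2 - c)
FOC: q₁* = (170 - 12)/2 = 79.00
Then: q₂* = (170 - 12 - 79.0)/2 = 39.50
Leader has first-mover advantage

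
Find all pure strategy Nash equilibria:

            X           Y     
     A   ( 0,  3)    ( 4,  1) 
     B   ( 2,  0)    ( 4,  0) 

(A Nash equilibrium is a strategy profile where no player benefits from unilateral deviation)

Nash equilibrium: (B, X), (B, Y)

Work:
Best responses:
  P1 vs X: payoffs [0, 2] → best response B (payoff 2)
  P1 vs Y: payoffs [4, 4] → best response A/B (payoff 4)
  P2 vs A: payoffs [3, 1] → best response X (payoff 3)
  P2 vs B: payoffs [0, 0] → best response X/Y (payoff 0)
Mutual best responses: (B,X), (B,Y) → Nash equilibria.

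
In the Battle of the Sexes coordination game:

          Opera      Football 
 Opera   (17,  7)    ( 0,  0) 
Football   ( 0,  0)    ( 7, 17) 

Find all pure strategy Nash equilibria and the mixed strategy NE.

Pure NE: (Opera, Opera) and (Football, Football); Mixed NE: p = 0.7083, q = 0.2917

Work:
Check pure NE:
(Opera, Opera): (17, 7) - no unilateral deviation beneficial
(Football, Football): (7, 17) - no unilateral deviation beneficial
Mixed NE: P1 plays Opera with p = 0.7083, P2 plays Opera with q = 0.2917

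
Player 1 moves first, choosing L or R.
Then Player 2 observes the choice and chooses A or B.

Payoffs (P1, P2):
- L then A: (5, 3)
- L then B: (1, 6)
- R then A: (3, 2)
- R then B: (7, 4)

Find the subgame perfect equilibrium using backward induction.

P1 plays R, P2 plays B after L and B after R; Payoff (7, 4)

Work:
Backward induction:
After L: P2 chooses B → P1 gets 1
After R: P2 chooses B → P1 gets 7
P1 chooses R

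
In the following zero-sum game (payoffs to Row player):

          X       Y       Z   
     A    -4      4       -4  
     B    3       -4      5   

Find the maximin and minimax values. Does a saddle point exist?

Maximin = -4, Minimax = 3, Saddle: False

Work:
Row minimums: [-4, -4] → maximin = -4
Column maximums: [3, 4, 5] → minimax = 3
No saddle point (maximin ≠ minimax). Mixed strategy needed.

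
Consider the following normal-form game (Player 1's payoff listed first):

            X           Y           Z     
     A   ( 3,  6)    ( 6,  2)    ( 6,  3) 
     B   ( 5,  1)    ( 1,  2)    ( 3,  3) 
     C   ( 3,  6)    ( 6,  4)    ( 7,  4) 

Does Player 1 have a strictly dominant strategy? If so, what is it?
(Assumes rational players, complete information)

No strictly dominant strategy exists for Player 1

Work:
A strategy strictly dominates another if it gives a strictly higher payoff against every opponent action. Compare each pair of P1's strategies column-by-column:
  A vs B: [3 vs 5, 6 vs 1, 6 vs 3] → A does not strictly dominate B (column X: 3 ≤ 5)
  A vs C: [3 vs 3, 6 vs 6, 6 vs 7] → A does not strictly dominate C (column X: 3 ≤ 3)
  B vs A: [5 vs 3, 1 vs 6, 3 vs 6] → B does not strictly dominate A (column Y: 1 ≤ 6)
  B vs C: [5 vs 3, 1 vs 6, 3 vs 7] → B does not strictly dominate C (column Y: 1 ≤ 6)
  C vs A: [3 vs 3, 6 vs 6, 7 vs 6] → C does not strictly dominate A (column X: 3 ≤ 3)
  C vs B: [3 vs 5, 6 vs 1, 7 vs 3] → C does not strictly dominate B (column X: 3 ≤ 5)
No single strategy strictly dominates all others → no strictly dominant strategy.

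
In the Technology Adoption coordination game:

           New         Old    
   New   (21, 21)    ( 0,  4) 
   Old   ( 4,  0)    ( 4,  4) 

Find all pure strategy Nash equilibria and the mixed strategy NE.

Pure NE: (New, New) and (Old, Old); Mixed NE: p = 0.1905, q = 0.1905

Work:
Check pure NE:
(New, New): (21, 21) - no unilateral deviation beneficial
(Old, Old): (4, 4) - no unilateral deviation beneficial
Mixed NE: P1 plays New with p = 0.1905, P2 plays New with q = 0.1905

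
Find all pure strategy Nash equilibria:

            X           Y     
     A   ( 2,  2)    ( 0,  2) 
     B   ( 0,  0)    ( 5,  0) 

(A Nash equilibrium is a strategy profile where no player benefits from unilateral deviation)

Nash equilibrium: (A, X), (B, Y)

Work:
Best responses:
  P1 vs X: payoffs [2, 0] → best response A (payoff 2)
  P1 vs Y: payoffs [0, 5] → best response B (payoff 5)
  P2 vs A: payoffs [2, 2] → best response X/Y (payoff 2)
  P2 vs B: payoffs [0, 0] → best response X/Y (payoff 0)
Mutual best responses: (A,X), (B,Y) → Nash equilibria.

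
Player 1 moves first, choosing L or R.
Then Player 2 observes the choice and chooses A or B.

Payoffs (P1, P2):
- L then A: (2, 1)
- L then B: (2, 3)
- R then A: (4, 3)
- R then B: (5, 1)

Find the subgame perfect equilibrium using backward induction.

P1 plays R, P2 plays B after L and A after R; Payoff (4, 3)

Work:
Backward induction:
After L: P2 chooses B → P1 gets 2
After R: P2 chooses A → P1 gets 4
P1 chooses R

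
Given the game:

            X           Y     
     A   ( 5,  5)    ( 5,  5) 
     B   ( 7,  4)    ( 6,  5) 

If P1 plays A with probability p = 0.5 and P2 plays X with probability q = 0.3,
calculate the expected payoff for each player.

E[P1] = 5.65, E[P2] = 4.85

Work:
E[P1] = p·q·π₁(A,X) + p·(1-q)·π₁(A,Y) + (1-p)·q·π₁(B,X) + (1-p)·(1-q)·π₁(B,Y)
= 0.5·0.3·5 + 0.5·0.7·5 + 0.5·0.3·7 + 0.5·0.7·6
= 5.65

E[P2] = 4.85 (similar calculation)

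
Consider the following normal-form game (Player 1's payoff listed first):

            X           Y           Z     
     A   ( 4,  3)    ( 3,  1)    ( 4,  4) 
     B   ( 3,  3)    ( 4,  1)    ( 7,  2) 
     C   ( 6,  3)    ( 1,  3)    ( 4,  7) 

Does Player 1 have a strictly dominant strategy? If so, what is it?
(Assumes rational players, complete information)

No strictly dominant strategy exists for Player 1

Work:
A strategy strictly dominates another if it gives a strictly higher payoff against every opponent action. Compare each pair of P1's strategies column-by-column:
  A vs B: [4 vs 3, 3 vs 4, 4 vs 7] → A does not strictly dominate B (column Y: 3 ≤ 4)
  A vs C: [4 vs 6, 3 vs 1, 4 vs 4] → A does not strictly dominate C (column X: 4 ≤ 6)
  B vs A: [3 vs 4, 4 vs 3, 7 vs 4] → B does not strictly dominate A (column X: 3 ≤ 4)
  B vs C: [3 vs 6, 4 vs 1, 7 vs 4] → B does not strictly dominate C (column X: 3 ≤ 6)
  C vs A: [6 vs 4, 1 vs 3, 4 vs 4] → C does not strictly dominate A (column Y: 1 ≤ 3)
  C vs B: [6 vs 3, 1 vs 4, 4 vs 7] → C does not strictly dominate B (column Y: 1 ≤ 4)
No single strategy strictly dominates all others → no strictly dominant strategy.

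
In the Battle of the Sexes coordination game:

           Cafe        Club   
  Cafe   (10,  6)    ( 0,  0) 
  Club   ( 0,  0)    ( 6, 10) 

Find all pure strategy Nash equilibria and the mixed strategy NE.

Pure NE: (Cafe, Cafe) and (Club, Club); Mixed NE: p = 0.625, q = 0.375

Work:
Check pure NE:
(Cafe, Cafe): (10, 6) - no unilateral deviation beneficial
(Club, Club): (6, 10) - no unilateral deviation beneficial
Mixed NE: P1 plays Cafe with p = 0.625, P2 plays Cafe with q = 0.375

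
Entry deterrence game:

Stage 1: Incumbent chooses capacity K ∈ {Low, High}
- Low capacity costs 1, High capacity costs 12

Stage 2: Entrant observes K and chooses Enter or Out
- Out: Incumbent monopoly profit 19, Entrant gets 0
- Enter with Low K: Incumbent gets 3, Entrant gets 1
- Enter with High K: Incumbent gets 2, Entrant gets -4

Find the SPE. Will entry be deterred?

SPE: (High, Enter|Low, Out|High); Entry deterred. Incumbent net profit = 7

Work:
After Low K: Entrant enters (1 > 0)
After High K: Entrant stays out (-4 < 0)
Incumbent: Low → 3−1=2, High → 19−12=7
Incumbent chooses High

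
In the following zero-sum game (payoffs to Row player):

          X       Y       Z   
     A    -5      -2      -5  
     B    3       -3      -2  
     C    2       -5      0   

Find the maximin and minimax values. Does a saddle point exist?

Maximin = -3, Minimax = -2, Saddle: False

Work:
Row minimums: [-5, -3, -5] → maximin = -3
Column maximums: [3, -2, 0] → minimax = -2
No saddle point (maximin ≠ minimax). Mixed strategy needed.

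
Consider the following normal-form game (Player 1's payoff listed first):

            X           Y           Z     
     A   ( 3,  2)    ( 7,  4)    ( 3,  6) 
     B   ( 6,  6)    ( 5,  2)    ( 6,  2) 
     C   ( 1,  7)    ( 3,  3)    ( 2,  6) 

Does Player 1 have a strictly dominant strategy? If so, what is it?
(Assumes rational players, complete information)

No strictly dominant strategy exists for Player 1

Work:
A strategy strictly dominates another if it gives a strictly higher payoff against every opponent action. Compare each pair of P1's strategies column-by-column:
  A vs B: [3 vs 6, 7 vs 5, 3 vs 6] → A does not strictly dominate B (column X: 3 ≤ 6)
  A vs C: [3 vs 1, 7 vs 3, 3 vs 2] → A strictly dominates C
  B vs A: [6 vs 3, 5 vs 7, 6 vs 3] → B does not strictly dominate A (column Y: 5 ≤ 7)
  B vs C: [6 vs 1, 5 vs 3, 6 vs 2] → B strictly dominates C
  C vs A: [1 vs 3, 3 vs 7, 2 vs 3] → C does not strictly dominate A (column X: 1 ≤ 3)
  C vs B: [1 vs 6, 3 vs 5, 2 vs 6] → C does not strictly dominate B (column X: 1 ≤ 6)
No single strategy strictly dominates all others → no strictly dominant strategy.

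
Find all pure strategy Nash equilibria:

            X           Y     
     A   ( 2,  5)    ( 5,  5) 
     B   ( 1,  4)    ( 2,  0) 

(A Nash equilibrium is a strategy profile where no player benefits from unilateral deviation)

Nash equilibrium: (A, X), (A, Y)

Work:
Best responses:
  P1 vs X: payoffs [2, 1] → best response A (payoff 2)
  P1 vs Y: payoffs [5, 2] → best response A (payoff 5)
  P2 vs A: payoffs [5, 5] → best response X/Y (payoff 5)
  P2 vs B: payoffs [4, 0] → best response X (payoff 4)
Mutual best responses: (A,X), (A,Y) → Nash equilibria.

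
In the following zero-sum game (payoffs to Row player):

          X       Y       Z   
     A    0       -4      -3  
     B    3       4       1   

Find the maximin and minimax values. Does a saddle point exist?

Maximin = 1, Minimax = 1, Saddle: True

Work:
Row minimums: [-4, 1] → maximin = 1
Column maximums: [3, 4, 1] → minimax = 1
Saddle point exists! Game value = 1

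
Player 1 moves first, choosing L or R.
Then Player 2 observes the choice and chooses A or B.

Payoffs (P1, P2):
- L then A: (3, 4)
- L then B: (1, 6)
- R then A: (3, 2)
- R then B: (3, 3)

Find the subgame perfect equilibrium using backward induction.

P1 plays R, P2 plays B after L and B after R; Payoff (3, 3)

Work:
Backward induction:
After L: P2 chooses B → P1 gets 1
After R: P2 chooses B → P1 gets 3
P1 chooses R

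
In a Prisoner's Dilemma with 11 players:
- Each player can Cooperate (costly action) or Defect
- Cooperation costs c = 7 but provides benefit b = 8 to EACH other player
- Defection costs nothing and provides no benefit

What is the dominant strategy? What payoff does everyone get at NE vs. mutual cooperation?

Dominant: Defect; NE payoff = 0; Coop payoff = 73

Work:
Defect dominates (saves cost c = 7, benefit to others is external)
NE: All defect → everyone gets 0
If all cooperate: each receives (10)×8 - 7 = 73
Social dilemma: 73 > 0 but NE gives 0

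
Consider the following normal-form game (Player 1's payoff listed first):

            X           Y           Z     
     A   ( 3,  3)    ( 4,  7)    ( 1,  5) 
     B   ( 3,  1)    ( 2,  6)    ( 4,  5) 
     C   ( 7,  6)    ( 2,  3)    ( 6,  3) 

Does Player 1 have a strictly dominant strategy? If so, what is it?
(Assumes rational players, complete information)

No strictly dominant strategy exists for Player 1

Work:
A strategy strictly dominates another if it gives a strictly higher payoff against every opponent action. Compare each pair of P1's strategies column-by-column:
  A vs B: [3 vs 3, 4 vs 2, 1 vs 4] → A does not strictly dominate B (column X: 3 ≤ 3)
  A vs C: [3 vs 7, 4 vs 2, 1 vs 6] → A does not strictly dominate C (column X: 3 ≤ 7)
  B vs A: [3 vs 3, 2 vs 4, 4 vs 1] → B does not strictly dominate A (column X: 3 ≤ 3)
  B vs C: [3 vs 7, 2 vs 2, 4 vs 6] → B does not strictly dominate C (column X: 3 ≤ 7)
  C vs A: [7 vs 3, 2 vs 4, 6 vs 1] → C does not strictly dominate A (column Y: 2 ≤ 4)
  C vs B: [7 vs 3, 2 vs 2, 6 vs 4] → C does not strictly dominate B (column Y: 2 ≤ 2)
No single strategy strictly dominates all others → no strictly dominant strategy.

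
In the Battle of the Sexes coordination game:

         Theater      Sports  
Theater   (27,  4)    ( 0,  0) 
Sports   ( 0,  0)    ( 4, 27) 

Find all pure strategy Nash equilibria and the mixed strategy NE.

Pure NE: (Theater, Theater) and (Sports, Sports); Mixed NE: p = 0.871, q = 0.129

Work:
Check pure NE:
(Theater, Theater): (27, 4) - no unilateral deviation beneficial
(Sports, Sports): (4, 27) - no unilateral deviation beneficial
Mixed NE: P1 plays Theater with p = 0.871, P2 plays Theater with q = 0.129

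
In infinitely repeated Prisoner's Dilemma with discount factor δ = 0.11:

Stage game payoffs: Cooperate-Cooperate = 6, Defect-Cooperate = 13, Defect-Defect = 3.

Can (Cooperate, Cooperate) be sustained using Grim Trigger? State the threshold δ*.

δ* = 0.7; since δ = 0.11 < 0.7, cooperation cannot be sustained

Work:
For Grim Trigger:
Cooperate forever: 6/(1-δ)
Defect then punished: 13 + 3·δ/(1-δ)
Need: 6/(1-δ) ≥ 13 + 3·δ/(1-δ)
Solving: δ ≥ (T-R)/(T-P) = (13-6)/(13-3) = 0.7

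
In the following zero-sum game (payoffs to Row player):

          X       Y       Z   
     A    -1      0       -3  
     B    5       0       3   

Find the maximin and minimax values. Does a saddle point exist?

Maximin = 0, Minimax = 0, Saddle: True

Work:
Row minimums: [-3, 0] → maximin = 0
Column maximums: [5, 0, 3] → minimax = 0
Saddle point exists! Game value = 0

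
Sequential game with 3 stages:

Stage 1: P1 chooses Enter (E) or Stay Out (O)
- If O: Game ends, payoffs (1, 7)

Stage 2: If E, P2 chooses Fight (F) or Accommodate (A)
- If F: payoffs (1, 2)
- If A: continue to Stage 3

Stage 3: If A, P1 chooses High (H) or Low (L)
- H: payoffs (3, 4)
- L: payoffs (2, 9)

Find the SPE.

SPE: (E, A, H); Outcome (3, 4)

Work:
Stage 3: P1 chooses H (3 vs 2)
Stage 2: P2: F->2, A->4 (anticipating H). Choose A
Stage 1: P1: O->1, E->3 (anticipating A, H). Choose E
SPE path: E -> A -> H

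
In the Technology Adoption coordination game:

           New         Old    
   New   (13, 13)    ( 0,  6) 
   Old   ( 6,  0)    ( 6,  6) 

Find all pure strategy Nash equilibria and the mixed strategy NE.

Pure NE: (New, New) and (Old, Old); Mixed NE: p = 0.4615, q = 0.4615

Work:
Check pure NE:
(New, New): (13, 13) - no unilateral deviation beneficial
(Old, Old): (6, 6) - no unilateral deviation beneficial
Mixed NE: P1 plays New with p = 0.4615, P2 plays New with q = 0.4615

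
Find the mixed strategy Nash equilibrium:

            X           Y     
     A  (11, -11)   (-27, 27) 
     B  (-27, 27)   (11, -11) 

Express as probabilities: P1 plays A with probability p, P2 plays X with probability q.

p = 0.5, q = 0.5

Work:
Find probabilities that make opponent indifferent:
P2 chooses q to make P1 indifferent between A and B
P1 chooses p to make P2 indifferent between X and Y
Mixed NE: P1 plays (A: 0.5, B: 0.5), P2 plays (X: 0.5, Y: 0.5)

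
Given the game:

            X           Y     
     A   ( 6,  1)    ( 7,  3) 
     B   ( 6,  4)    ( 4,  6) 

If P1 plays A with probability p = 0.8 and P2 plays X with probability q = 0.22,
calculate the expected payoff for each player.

E[P1] = 6.312, E[P2] = 3.16

Work:
E[P1] = p·q·π₁(A,X) + p·(1-q)·π₁(A,Y) + (1-p)·q·π₁(B,X) + (1-p)·(1-q)·π₁(B,Y)
= 0.8·0.22·6 + 0.8·0.78·7 + 0.2·0.22·6 + 0.2·0.78·4
= 6.312

E[P2] = 3.16 (similar calculation)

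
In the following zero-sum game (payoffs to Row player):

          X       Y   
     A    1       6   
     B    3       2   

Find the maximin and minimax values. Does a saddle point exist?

Maximin = 2, Minimax = 3, Saddle: False

Work:
Row minimums: [1, 2] → maximin = 2
Column maximums: [3, 6] → minimax = 3
No saddle point (maximin ≠ minimax). Mixed strategy needed.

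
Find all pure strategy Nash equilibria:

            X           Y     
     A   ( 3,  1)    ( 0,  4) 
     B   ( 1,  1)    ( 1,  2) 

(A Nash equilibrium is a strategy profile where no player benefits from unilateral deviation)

Nash equilibrium: (B, Y)

Work:
Best responses:
  P1 vs X: payoffs [3, 1] → best response A (payoff 3)
  P1 vs Y: payoffs [0, 1] → best response B (payoff 1)
  P2 vs A: payoffs [1, 4] → best response Y (payoff 4)
  P2 vs B: payoffs [1, 2] → best response Y (payoff 2)
Mutual best responses: (B,Y) → Nash equilibria.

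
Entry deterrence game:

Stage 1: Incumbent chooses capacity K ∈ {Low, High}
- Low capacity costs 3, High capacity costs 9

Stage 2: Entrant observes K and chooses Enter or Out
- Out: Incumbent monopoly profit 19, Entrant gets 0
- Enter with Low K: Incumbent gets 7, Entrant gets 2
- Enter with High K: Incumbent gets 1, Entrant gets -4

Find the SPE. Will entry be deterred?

SPE: (High, Enter|Low, Out|High); Entry deterred. Incumbent net profit = 10

Work:
After Low K: Entrant enters (2 > 0)
After High K: Entrant stays out (-4 < 0)
Incumbent: Low → 7−3=4, High → 19−9=10
Incumbent chooses High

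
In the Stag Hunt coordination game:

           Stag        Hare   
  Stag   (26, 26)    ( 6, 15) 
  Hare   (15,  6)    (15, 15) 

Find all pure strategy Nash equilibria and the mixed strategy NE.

Pure NE: (Stag, Stag) and (Hare, Hare); Mixed NE: p = 0.45, q = 0.45

Work:
Check pure NE:
(Stag, Stag): (26, 26) - no unilateral deviation beneficial
(Hare, Hare): (15, 15) - no unilateral deviation beneficial
Mixed NE: P1 plays Stag with p = 0.45, P2 plays Stag with q = 0.45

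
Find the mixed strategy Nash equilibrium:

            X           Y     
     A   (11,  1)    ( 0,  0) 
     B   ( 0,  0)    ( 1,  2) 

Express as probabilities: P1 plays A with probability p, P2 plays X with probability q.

p = 0.6667, q = 0.0833

Work:
Find probabilities that make opponent indifferent:
P2 chooses q to make P1 indifferent between A and B
P1 chooses p to make P2 indifferent between X and Y
Mixed NE: P1 plays (A: 0.6667, B: 0.3333), P2 plays (X: 0.0833, Y: 0.9167)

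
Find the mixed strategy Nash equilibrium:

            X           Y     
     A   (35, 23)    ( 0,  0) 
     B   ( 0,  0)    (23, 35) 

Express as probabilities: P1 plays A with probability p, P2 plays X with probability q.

p = 0.6034, q = 0.3966

Work:
Find probabilities that make opponent indifferent:
P2 chooses q to make P1 indifferent between A and B
P1 chooses p to make P2 indifferent between X and Y
Mixed NE: P1 plays (A: 0.6034, B: 0.3966), P2 plays (X: 0.3966, Y: 0.6034)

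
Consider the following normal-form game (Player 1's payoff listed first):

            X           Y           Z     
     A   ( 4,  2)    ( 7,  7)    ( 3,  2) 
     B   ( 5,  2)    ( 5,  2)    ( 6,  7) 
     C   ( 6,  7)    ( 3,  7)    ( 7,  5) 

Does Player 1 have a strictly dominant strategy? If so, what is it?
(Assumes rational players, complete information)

No strictly dominant strategy exists for Player 1

Work:
A strategy strictly dominates another if it gives a strictly higher payoff against every opponent action. Compare each pair of P1's strategies column-by-column:
  A vs B: [4 vs 5, 7 vs 5, 3 vs 6] → A does not strictly dominate B (column X: 4 ≤ 5)
  A vs C: [4 vs 6, 7 vs 3, 3 vs 7] → A does not strictly dominate C (column X: 4 ≤ 6)
  B vs A: [5 vs 4, 5 vs 7, 6 vs 3] → B does not strictly dominate A (column Y: 5 ≤ 7)
  B vs C: [5 vs 6, 5 vs 3, 6 vs 7] → B does not strictly dominate C (column X: 5 ≤ 6)
  C vs A: [6 vs 4, 3 vs 7, 7 vs 3] → C does not strictly dominate A (column Y: 3 ≤ 7)
  C vs B: [6 vs 5, 3 vs 5, 7 vs 6] → C does not strictly dominate B (column Y: 3 ≤ 5)
No single strategy strictly dominates all others → no strictly dominant strategy.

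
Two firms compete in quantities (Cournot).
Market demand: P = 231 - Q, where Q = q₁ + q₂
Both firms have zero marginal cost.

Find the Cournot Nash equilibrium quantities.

q₁* = q₂* = 77.0; P* = 77.0

Work:
Profit: π_i = P·q_i = (a - q_i - q_j)·q_i
FOC: ∂π_i/∂q_i = a - 2q_i - q_j = 0
Reaction function: q_i = (231 - q_j)/2
Symmetry: q* = 231/3 = 77.0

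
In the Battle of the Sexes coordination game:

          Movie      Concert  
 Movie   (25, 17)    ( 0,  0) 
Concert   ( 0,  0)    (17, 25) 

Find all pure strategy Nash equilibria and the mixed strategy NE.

Pure NE: (Movie, Movie) and (Concert, Concert); Mixed NE: p = 0.5952, q = 0.4048

Work:
Check pure NE:
(Movie, Movie): (25, 17) - no unilateral deviation beneficial
(Concert, Concert): (17, 25) - no unilateral deviation beneficial
Mixed NE: P1 plays Movie with p = 0.5952, P2 plays Movie with q = 0.4048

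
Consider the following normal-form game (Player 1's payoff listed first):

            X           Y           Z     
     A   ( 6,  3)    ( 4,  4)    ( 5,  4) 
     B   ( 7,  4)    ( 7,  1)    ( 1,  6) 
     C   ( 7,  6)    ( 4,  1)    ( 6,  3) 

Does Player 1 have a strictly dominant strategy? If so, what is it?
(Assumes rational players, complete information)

No strictly dominant strategy exists for Player 1

Work:
A strategy strictly dominates another if it gives a strictly higher payoff against every opponent action. Compare each pair of P1's strategies column-by-column:
  A vs B: [6 vs 7, 4 vs 7, 5 vs 1] → A does not strictly dominate B (column X: 6 ≤ 7)
  A vs C: [6 vs 7, 4 vs 4, 5 vs 6] → A does not strictly dominate C (column X: 6 ≤ 7)
  B vs A: [7 vs 6, 7 vs 4, 1 vs 5] → B does not strictly dominate A (column Z: 1 ≤ 5)
  B vs C: [7 vs 7, 7 vs 4, 1 vs 6] → B does not strictly dominate C (column X: 7 ≤ 7)
  C vs A: [7 vs 6, 4 vs 4, 6 vs 5] → C does not strictly dominate A (column Y: 4 ≤ 4)
  C vs B: [7 vs 7, 4 vs 7, 6 vs 1] → C does not strictly dominate B (column X: 7 ≤ 7)
No single strategy strictly dominates all others → no strictly dominant strategy.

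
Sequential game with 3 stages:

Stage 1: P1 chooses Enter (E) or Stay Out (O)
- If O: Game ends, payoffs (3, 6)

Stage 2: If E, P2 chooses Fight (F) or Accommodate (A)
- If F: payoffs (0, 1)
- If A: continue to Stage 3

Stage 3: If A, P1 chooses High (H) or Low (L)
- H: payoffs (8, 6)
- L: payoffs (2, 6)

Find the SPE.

SPE: (E, A, H); Outcome (8, 6)

Work:
Stage 3: P1 chooses H (8 vs 2)
Stage 2: P2: F->1, A->6 (anticipating H). Choose A
Stage 1: P1: O->3, E->8 (anticipating A, H). Choose E
SPE path: E -> A -> H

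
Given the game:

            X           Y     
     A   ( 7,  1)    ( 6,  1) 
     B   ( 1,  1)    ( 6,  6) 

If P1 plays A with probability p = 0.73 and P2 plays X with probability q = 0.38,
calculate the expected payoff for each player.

E[P1] = 5.7644, E[P2] = 1.837

Work:
E[P1] = p·q·π₁(A,X) + p·(1-q)·π₁(A,Y) + (1-p)·q·π₁(B,X) + (1-p)·(1-q)·π₁(B,Y)
= 0.73·0.38·7 + 0.73·0.62·6 + 0.27·0.38·1 + 0.27·0.62·6
= 5.7644

E[P2] = 1.837 (similar calculation)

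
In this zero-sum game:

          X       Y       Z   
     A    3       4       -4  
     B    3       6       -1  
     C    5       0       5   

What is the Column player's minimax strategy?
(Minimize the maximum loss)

Column should play X or Z (all achieve the minimum), value = 5

Work:
Column player minimizes Row's maximum payoff:
Column X: max payoff to Row = 5
Column Y: max payoff to Row = 6
Column Z: max payoff to Row = 5
Minimum is 5, achieved by columns X, Z (tied).
Each of X or Z is a minimax strategy.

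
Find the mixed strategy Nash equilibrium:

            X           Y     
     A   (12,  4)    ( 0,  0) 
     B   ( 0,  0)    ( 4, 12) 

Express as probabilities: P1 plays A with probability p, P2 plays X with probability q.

p = 0.75, q = 0.25

Work:
Find probabilities that make opponent indifferent:
P2 chooses q to make P1 indifferent between A and B
P1 chooses p to make P2 indifferent between X and Y
Mixed NE: P1 plays (A: 0.75, B: 0.25), P2 plays (X: 0.25, Y: 0.75)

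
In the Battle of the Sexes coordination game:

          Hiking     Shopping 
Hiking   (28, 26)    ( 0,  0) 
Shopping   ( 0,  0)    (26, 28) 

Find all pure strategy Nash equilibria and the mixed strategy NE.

Pure NE: (Hiking, Hiking) and (Shopping, Shopping); Mixed NE: p = 0.5185, q = 0.4815

Work:
Check pure NE:
(Hiking, Hiking): (28, 26) - no unilateral deviation beneficial
(Shopping, Shopping): (26, 28) - no unilateral deviation beneficial
Mixed NE: P1 plays Hiking with p = 0.5185, P2 plays Hiking with q = 0.4815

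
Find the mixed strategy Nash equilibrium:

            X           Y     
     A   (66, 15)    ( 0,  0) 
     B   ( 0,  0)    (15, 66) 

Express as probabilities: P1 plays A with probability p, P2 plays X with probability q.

p = 0.8148, q = 0.1852

Work:
Find probabilities that make opponent indifferent:
P2 chooses q to make P1 indifferent between A and B
P1 chooses p to make P2 indifferent between X and Y
Mixed NE: P1 plays (A: 0.8148, B: 0.1852), P2 plays (X: 0.1852, Y: 0.8148)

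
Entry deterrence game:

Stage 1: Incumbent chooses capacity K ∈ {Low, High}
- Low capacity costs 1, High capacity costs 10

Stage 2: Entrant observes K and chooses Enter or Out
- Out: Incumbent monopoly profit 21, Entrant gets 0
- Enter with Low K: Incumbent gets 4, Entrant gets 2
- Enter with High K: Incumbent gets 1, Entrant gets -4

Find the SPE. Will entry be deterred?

SPE: (High, Enter|Low, Out|High); Entry deterred. Incumbent net profit = 11

Work:
After Low K: Entrant enters (2 > 0)
After High K: Entrant stays out (-4 < 0)
Incumbent: Low → 4−1=3, High → 21−10=11
Incumbent chooses High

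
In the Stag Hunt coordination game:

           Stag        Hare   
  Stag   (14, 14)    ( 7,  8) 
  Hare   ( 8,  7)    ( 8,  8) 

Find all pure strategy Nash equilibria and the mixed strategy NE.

Pure NE: (Stag, Stag) and (Hare, Hare); Mixed NE: p = 0.1429, q = 0.1429

Work:
Check pure NE:
(Stag, Stag): (14, 14) - no unilateral deviation beneficial
(Hare, Hare): (8, 8) - no unilateral deviation beneficial
Mixed NE: P1 plays Stag with p = 0.1429, P2 plays Stag with q = 0.1429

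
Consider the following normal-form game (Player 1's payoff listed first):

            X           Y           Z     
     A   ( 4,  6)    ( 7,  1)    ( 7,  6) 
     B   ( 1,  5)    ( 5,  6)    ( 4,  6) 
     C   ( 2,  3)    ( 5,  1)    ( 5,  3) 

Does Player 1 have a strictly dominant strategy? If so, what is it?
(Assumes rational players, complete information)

Yes, Player 1's strictly dominant strategy is A

Work:
A strategy strictly dominates another if it gives a strictly higher payoff against every opponent action. Compare each pair of P1's strategies column-by-column:
  A vs B: [4 vs 1, 7 vs 5, 7 vs 4] → A strictly dominates B
  A vs C: [4 vs 2, 7 vs 5, 7 vs 5] → A strictly dominates C
  B vs A: [1 vs 4, 5 vs 7, 4 vs 7] → B does not strictly dominate A (column X: 1 ≤ 4)
  B vs C: [1 vs 2, 5 vs 5, 4 vs 5] → B does not strictly dominate C (column X: 1 ≤ 2)
  C vs A: [2 vs 4, 5 vs 7, 5 vs 7] → C does not strictly dominate A (column X: 2 ≤ 4)
  C vs B: [2 vs 1, 5 vs 5, 5 vs 4] → C does not strictly dominate B (column Y: 5 ≤ 5)
A strictly dominates every other strategy → strictly dominant.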